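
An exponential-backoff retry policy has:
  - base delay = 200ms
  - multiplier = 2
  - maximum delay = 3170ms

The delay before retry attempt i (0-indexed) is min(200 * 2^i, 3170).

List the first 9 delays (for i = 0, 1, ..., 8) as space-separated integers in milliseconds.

Answer: 200 400 800 1600 3170 3170 3170 3170 3170

Derivation:
Computing each delay:
  i=0: min(200*2^0, 3170) = 200
  i=1: min(200*2^1, 3170) = 400
  i=2: min(200*2^2, 3170) = 800
  i=3: min(200*2^3, 3170) = 1600
  i=4: min(200*2^4, 3170) = 3170
  i=5: min(200*2^5, 3170) = 3170
  i=6: min(200*2^6, 3170) = 3170
  i=7: min(200*2^7, 3170) = 3170
  i=8: min(200*2^8, 3170) = 3170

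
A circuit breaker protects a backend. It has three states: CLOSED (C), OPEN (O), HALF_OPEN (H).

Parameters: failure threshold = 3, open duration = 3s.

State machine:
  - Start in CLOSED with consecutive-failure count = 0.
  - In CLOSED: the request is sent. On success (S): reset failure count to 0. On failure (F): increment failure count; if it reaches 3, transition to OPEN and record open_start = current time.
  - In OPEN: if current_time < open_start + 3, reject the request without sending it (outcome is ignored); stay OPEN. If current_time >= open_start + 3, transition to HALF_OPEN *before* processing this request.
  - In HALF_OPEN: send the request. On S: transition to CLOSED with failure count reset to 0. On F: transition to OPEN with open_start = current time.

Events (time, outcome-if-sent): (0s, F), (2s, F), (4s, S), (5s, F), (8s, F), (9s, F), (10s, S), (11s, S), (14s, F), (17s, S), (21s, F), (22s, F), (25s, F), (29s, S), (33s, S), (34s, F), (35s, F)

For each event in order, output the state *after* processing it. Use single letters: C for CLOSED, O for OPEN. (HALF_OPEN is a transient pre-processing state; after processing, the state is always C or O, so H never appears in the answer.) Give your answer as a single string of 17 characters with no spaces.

Answer: CCCCCOOOOCCCOCCCC

Derivation:
State after each event:
  event#1 t=0s outcome=F: state=CLOSED
  event#2 t=2s outcome=F: state=CLOSED
  event#3 t=4s outcome=S: state=CLOSED
  event#4 t=5s outcome=F: state=CLOSED
  event#5 t=8s outcome=F: state=CLOSED
  event#6 t=9s outcome=F: state=OPEN
  event#7 t=10s outcome=S: state=OPEN
  event#8 t=11s outcome=S: state=OPEN
  event#9 t=14s outcome=F: state=OPEN
  event#10 t=17s outcome=S: state=CLOSED
  event#11 t=21s outcome=F: state=CLOSED
  event#12 t=22s outcome=F: state=CLOSED
  event#13 t=25s outcome=F: state=OPEN
  event#14 t=29s outcome=S: state=CLOSED
  event#15 t=33s outcome=S: state=CLOSED
  event#16 t=34s outcome=F: state=CLOSED
  event#17 t=35s outcome=F: state=CLOSED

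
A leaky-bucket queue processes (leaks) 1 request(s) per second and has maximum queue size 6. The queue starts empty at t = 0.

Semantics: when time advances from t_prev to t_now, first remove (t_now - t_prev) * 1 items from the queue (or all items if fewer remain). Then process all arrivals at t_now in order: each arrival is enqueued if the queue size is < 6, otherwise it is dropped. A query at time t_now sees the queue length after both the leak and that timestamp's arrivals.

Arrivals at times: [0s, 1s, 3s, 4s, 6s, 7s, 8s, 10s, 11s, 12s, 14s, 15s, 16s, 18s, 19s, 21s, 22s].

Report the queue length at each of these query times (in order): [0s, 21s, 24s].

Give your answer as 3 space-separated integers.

Answer: 1 1 0

Derivation:
Queue lengths at query times:
  query t=0s: backlog = 1
  query t=21s: backlog = 1
  query t=24s: backlog = 0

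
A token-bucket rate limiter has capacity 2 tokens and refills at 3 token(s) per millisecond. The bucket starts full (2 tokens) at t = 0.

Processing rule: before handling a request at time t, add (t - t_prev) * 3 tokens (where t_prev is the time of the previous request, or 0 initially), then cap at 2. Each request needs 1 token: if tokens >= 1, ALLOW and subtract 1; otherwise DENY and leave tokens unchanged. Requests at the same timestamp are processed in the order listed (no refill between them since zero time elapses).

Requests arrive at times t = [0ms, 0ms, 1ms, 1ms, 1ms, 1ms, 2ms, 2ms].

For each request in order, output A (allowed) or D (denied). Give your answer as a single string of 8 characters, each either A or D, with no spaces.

Answer: AAAADDAA

Derivation:
Simulating step by step:
  req#1 t=0ms: ALLOW
  req#2 t=0ms: ALLOW
  req#3 t=1ms: ALLOW
  req#4 t=1ms: ALLOW
  req#5 t=1ms: DENY
  req#6 t=1ms: DENY
  req#7 t=2ms: ALLOW
  req#8 t=2ms: ALLOW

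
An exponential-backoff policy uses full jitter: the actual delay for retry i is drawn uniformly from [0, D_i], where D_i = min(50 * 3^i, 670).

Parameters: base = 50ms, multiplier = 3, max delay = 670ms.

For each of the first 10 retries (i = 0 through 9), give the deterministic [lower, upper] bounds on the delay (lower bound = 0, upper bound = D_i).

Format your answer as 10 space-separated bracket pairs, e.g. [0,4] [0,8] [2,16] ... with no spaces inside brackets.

Answer: [0,50] [0,150] [0,450] [0,670] [0,670] [0,670] [0,670] [0,670] [0,670] [0,670]

Derivation:
Computing bounds per retry:
  i=0: D_i=min(50*3^0,670)=50, bounds=[0,50]
  i=1: D_i=min(50*3^1,670)=150, bounds=[0,150]
  i=2: D_i=min(50*3^2,670)=450, bounds=[0,450]
  i=3: D_i=min(50*3^3,670)=670, bounds=[0,670]
  i=4: D_i=min(50*3^4,670)=670, bounds=[0,670]
  i=5: D_i=min(50*3^5,670)=670, bounds=[0,670]
  i=6: D_i=min(50*3^6,670)=670, bounds=[0,670]
  i=7: D_i=min(50*3^7,670)=670, bounds=[0,670]
  i=8: D_i=min(50*3^8,670)=670, bounds=[0,670]
  i=9: D_i=min(50*3^9,670)=670, bounds=[0,670]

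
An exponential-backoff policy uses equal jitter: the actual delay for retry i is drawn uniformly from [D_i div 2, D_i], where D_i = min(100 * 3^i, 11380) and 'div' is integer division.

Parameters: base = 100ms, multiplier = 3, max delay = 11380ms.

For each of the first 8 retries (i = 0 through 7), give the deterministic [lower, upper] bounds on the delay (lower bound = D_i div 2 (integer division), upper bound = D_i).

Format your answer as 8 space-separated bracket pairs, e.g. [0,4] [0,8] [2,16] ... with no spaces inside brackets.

Computing bounds per retry:
  i=0: D_i=min(100*3^0,11380)=100, bounds=[50,100]
  i=1: D_i=min(100*3^1,11380)=300, bounds=[150,300]
  i=2: D_i=min(100*3^2,11380)=900, bounds=[450,900]
  i=3: D_i=min(100*3^3,11380)=2700, bounds=[1350,2700]
  i=4: D_i=min(100*3^4,11380)=8100, bounds=[4050,8100]
  i=5: D_i=min(100*3^5,11380)=11380, bounds=[5690,11380]
  i=6: D_i=min(100*3^6,11380)=11380, bounds=[5690,11380]
  i=7: D_i=min(100*3^7,11380)=11380, bounds=[5690,11380]

Answer: [50,100] [150,300] [450,900] [1350,2700] [4050,8100] [5690,11380] [5690,11380] [5690,11380]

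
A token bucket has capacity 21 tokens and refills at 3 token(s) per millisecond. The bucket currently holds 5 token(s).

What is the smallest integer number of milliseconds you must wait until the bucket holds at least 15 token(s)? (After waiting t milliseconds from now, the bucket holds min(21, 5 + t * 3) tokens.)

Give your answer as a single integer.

Need 5 + t * 3 >= 15, so t >= 10/3.
Smallest integer t = ceil(10/3) = 4.

Answer: 4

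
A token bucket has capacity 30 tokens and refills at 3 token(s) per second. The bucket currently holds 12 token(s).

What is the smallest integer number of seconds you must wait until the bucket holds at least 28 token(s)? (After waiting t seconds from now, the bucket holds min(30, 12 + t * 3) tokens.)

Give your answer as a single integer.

Answer: 6

Derivation:
Need 12 + t * 3 >= 28, so t >= 16/3.
Smallest integer t = ceil(16/3) = 6.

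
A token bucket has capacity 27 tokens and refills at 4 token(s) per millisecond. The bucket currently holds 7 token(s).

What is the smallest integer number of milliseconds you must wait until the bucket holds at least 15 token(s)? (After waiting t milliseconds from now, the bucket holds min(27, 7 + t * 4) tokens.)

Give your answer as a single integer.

Need 7 + t * 4 >= 15, so t >= 8/4.
Smallest integer t = ceil(8/4) = 2.

Answer: 2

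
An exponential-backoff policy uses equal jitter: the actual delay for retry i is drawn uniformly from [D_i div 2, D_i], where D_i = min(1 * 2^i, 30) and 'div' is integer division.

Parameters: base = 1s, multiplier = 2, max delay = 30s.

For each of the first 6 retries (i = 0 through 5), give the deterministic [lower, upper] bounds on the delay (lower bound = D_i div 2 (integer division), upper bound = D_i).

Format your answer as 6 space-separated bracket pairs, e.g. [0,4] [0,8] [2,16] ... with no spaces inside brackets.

Computing bounds per retry:
  i=0: D_i=min(1*2^0,30)=1, bounds=[0,1]
  i=1: D_i=min(1*2^1,30)=2, bounds=[1,2]
  i=2: D_i=min(1*2^2,30)=4, bounds=[2,4]
  i=3: D_i=min(1*2^3,30)=8, bounds=[4,8]
  i=4: D_i=min(1*2^4,30)=16, bounds=[8,16]
  i=5: D_i=min(1*2^5,30)=30, bounds=[15,30]

Answer: [0,1] [1,2] [2,4] [4,8] [8,16] [15,30]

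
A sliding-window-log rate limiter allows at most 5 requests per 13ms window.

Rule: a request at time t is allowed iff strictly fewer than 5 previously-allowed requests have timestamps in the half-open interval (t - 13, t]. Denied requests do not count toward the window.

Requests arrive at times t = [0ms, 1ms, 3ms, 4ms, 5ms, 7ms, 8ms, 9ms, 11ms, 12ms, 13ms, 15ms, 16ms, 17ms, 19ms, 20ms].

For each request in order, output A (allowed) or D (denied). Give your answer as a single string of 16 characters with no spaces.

Answer: AAAAADDDDDAAAAAD

Derivation:
Tracking allowed requests in the window:
  req#1 t=0ms: ALLOW
  req#2 t=1ms: ALLOW
  req#3 t=3ms: ALLOW
  req#4 t=4ms: ALLOW
  req#5 t=5ms: ALLOW
  req#6 t=7ms: DENY
  req#7 t=8ms: DENY
  req#8 t=9ms: DENY
  req#9 t=11ms: DENY
  req#10 t=12ms: DENY
  req#11 t=13ms: ALLOW
  req#12 t=15ms: ALLOW
  req#13 t=16ms: ALLOW
  req#14 t=17ms: ALLOW
  req#15 t=19ms: ALLOW
  req#16 t=20ms: DENY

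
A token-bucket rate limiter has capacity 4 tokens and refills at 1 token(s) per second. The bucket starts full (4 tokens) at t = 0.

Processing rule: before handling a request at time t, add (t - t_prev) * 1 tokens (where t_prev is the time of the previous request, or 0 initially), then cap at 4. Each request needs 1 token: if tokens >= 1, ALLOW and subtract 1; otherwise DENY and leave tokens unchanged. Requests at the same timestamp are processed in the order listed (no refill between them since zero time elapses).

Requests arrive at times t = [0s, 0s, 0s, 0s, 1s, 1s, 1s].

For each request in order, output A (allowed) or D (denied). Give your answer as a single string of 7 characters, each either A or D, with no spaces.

Answer: AAAAADD

Derivation:
Simulating step by step:
  req#1 t=0s: ALLOW
  req#2 t=0s: ALLOW
  req#3 t=0s: ALLOW
  req#4 t=0s: ALLOW
  req#5 t=1s: ALLOW
  req#6 t=1s: DENY
  req#7 t=1s: DENY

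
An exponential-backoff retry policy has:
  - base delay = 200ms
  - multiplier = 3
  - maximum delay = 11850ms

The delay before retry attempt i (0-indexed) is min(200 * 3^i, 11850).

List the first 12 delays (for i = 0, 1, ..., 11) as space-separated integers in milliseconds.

Answer: 200 600 1800 5400 11850 11850 11850 11850 11850 11850 11850 11850

Derivation:
Computing each delay:
  i=0: min(200*3^0, 11850) = 200
  i=1: min(200*3^1, 11850) = 600
  i=2: min(200*3^2, 11850) = 1800
  i=3: min(200*3^3, 11850) = 5400
  i=4: min(200*3^4, 11850) = 11850
  i=5: min(200*3^5, 11850) = 11850
  i=6: min(200*3^6, 11850) = 11850
  i=7: min(200*3^7, 11850) = 11850
  i=8: min(200*3^8, 11850) = 11850
  i=9: min(200*3^9, 11850) = 11850
  i=10: min(200*3^10, 11850) = 11850
  i=11: min(200*3^11, 11850) = 11850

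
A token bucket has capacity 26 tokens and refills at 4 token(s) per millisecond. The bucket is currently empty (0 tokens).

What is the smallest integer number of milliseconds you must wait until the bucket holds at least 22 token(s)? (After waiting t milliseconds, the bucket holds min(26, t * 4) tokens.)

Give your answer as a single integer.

Answer: 6

Derivation:
Need t * 4 >= 22, so t >= 22/4.
Smallest integer t = ceil(22/4) = 6.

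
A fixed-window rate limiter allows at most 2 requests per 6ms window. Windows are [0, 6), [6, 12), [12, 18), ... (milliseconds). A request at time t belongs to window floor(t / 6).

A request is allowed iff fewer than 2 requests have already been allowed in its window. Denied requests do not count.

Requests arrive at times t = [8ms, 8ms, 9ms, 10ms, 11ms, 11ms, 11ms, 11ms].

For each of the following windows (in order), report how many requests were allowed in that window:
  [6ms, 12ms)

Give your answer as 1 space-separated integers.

Answer: 2

Derivation:
Processing requests:
  req#1 t=8ms (window 1): ALLOW
  req#2 t=8ms (window 1): ALLOW
  req#3 t=9ms (window 1): DENY
  req#4 t=10ms (window 1): DENY
  req#5 t=11ms (window 1): DENY
  req#6 t=11ms (window 1): DENY
  req#7 t=11ms (window 1): DENY
  req#8 t=11ms (window 1): DENY

Allowed counts by window: 2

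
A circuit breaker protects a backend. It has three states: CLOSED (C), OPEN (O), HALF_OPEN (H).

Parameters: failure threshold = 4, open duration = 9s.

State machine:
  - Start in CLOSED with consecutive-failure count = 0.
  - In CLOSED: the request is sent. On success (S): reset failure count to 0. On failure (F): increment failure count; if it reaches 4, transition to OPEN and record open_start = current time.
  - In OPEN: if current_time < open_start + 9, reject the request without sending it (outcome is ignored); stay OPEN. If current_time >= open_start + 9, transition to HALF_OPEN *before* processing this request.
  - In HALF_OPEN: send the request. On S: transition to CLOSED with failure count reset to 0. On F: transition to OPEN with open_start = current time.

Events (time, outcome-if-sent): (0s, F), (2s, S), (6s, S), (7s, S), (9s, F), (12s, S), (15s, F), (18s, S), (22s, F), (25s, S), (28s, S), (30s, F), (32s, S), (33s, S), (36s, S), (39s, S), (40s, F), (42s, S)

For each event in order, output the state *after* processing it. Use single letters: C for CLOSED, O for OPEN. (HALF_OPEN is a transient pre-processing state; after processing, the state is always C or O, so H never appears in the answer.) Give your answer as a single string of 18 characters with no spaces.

Answer: CCCCCCCCCCCCCCCCCC

Derivation:
State after each event:
  event#1 t=0s outcome=F: state=CLOSED
  event#2 t=2s outcome=S: state=CLOSED
  event#3 t=6s outcome=S: state=CLOSED
  event#4 t=7s outcome=S: state=CLOSED
  event#5 t=9s outcome=F: state=CLOSED
  event#6 t=12s outcome=S: state=CLOSED
  event#7 t=15s outcome=F: state=CLOSED
  event#8 t=18s outcome=S: state=CLOSED
  event#9 t=22s outcome=F: state=CLOSED
  event#10 t=25s outcome=S: state=CLOSED
  event#11 t=28s outcome=S: state=CLOSED
  event#12 t=30s outcome=F: state=CLOSED
  event#13 t=32s outcome=S: state=CLOSED
  event#14 t=33s outcome=S: state=CLOSED
  event#15 t=36s outcome=S: state=CLOSED
  event#16 t=39s outcome=S: state=CLOSED
  event#17 t=40s outcome=F: state=CLOSED
  event#18 t=42s outcome=S: state=CLOSED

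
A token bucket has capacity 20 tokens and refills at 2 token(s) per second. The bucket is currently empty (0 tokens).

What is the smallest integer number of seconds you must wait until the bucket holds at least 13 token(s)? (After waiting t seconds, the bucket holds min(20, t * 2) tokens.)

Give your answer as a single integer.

Need t * 2 >= 13, so t >= 13/2.
Smallest integer t = ceil(13/2) = 7.

Answer: 7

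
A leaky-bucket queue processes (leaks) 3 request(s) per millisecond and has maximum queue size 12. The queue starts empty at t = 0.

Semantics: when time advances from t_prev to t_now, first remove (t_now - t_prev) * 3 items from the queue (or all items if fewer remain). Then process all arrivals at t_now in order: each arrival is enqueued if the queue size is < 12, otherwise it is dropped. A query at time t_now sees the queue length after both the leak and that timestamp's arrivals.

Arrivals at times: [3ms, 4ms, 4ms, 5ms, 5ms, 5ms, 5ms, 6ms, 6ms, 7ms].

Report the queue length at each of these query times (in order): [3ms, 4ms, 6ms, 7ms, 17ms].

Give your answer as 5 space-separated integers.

Queue lengths at query times:
  query t=3ms: backlog = 1
  query t=4ms: backlog = 2
  query t=6ms: backlog = 3
  query t=7ms: backlog = 1
  query t=17ms: backlog = 0

Answer: 1 2 3 1 0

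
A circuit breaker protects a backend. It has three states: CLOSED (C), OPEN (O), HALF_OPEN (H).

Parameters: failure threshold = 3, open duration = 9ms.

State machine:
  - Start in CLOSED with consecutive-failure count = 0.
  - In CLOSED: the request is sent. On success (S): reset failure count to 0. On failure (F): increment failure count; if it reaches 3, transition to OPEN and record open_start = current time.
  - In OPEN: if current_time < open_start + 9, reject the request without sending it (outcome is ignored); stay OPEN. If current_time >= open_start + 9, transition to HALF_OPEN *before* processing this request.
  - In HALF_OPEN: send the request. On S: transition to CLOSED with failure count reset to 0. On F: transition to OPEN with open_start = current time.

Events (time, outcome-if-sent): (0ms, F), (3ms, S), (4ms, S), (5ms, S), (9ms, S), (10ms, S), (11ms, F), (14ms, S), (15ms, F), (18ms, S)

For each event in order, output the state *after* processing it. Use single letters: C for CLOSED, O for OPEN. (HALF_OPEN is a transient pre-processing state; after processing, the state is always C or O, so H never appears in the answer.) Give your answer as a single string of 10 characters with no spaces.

Answer: CCCCCCCCCC

Derivation:
State after each event:
  event#1 t=0ms outcome=F: state=CLOSED
  event#2 t=3ms outcome=S: state=CLOSED
  event#3 t=4ms outcome=S: state=CLOSED
  event#4 t=5ms outcome=S: state=CLOSED
  event#5 t=9ms outcome=S: state=CLOSED
  event#6 t=10ms outcome=S: state=CLOSED
  event#7 t=11ms outcome=F: state=CLOSED
  event#8 t=14ms outcome=S: state=CLOSED
  event#9 t=15ms outcome=F: state=CLOSED
  event#10 t=18ms outcome=S: state=CLOSED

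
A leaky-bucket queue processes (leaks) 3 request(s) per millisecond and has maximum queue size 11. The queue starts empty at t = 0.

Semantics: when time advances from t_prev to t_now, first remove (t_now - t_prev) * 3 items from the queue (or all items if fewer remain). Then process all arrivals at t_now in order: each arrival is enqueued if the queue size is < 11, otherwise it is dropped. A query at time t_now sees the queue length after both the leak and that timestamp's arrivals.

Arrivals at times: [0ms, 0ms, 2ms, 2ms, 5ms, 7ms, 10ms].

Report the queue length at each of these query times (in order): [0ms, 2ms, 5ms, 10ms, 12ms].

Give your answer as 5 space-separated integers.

Queue lengths at query times:
  query t=0ms: backlog = 2
  query t=2ms: backlog = 2
  query t=5ms: backlog = 1
  query t=10ms: backlog = 1
  query t=12ms: backlog = 0

Answer: 2 2 1 1 0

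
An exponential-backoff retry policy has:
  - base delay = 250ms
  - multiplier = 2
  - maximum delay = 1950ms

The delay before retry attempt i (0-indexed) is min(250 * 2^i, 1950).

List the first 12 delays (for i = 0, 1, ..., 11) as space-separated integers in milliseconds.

Answer: 250 500 1000 1950 1950 1950 1950 1950 1950 1950 1950 1950

Derivation:
Computing each delay:
  i=0: min(250*2^0, 1950) = 250
  i=1: min(250*2^1, 1950) = 500
  i=2: min(250*2^2, 1950) = 1000
  i=3: min(250*2^3, 1950) = 1950
  i=4: min(250*2^4, 1950) = 1950
  i=5: min(250*2^5, 1950) = 1950
  i=6: min(250*2^6, 1950) = 1950
  i=7: min(250*2^7, 1950) = 1950
  i=8: min(250*2^8, 1950) = 1950
  i=9: min(250*2^9, 1950) = 1950
  i=10: min(250*2^10, 1950) = 1950
  i=11: min(250*2^11, 1950) = 1950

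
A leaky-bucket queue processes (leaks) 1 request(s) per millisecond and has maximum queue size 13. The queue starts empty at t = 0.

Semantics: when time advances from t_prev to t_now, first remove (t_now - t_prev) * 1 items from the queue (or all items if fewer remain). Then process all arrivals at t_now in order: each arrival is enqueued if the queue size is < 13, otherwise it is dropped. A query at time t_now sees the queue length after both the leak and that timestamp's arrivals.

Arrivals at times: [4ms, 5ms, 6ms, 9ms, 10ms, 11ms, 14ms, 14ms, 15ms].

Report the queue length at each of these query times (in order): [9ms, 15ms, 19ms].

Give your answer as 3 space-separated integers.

Answer: 1 2 0

Derivation:
Queue lengths at query times:
  query t=9ms: backlog = 1
  query t=15ms: backlog = 2
  query t=19ms: backlog = 0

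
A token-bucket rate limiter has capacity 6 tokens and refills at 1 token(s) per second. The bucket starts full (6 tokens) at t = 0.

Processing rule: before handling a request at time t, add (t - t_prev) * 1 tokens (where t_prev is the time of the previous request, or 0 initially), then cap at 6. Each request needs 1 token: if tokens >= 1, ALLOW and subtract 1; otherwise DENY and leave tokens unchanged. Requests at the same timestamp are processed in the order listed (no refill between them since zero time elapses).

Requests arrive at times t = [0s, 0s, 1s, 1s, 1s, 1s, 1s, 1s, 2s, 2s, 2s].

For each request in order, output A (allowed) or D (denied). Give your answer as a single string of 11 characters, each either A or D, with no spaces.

Answer: AAAAAAADADD

Derivation:
Simulating step by step:
  req#1 t=0s: ALLOW
  req#2 t=0s: ALLOW
  req#3 t=1s: ALLOW
  req#4 t=1s: ALLOW
  req#5 t=1s: ALLOW
  req#6 t=1s: ALLOW
  req#7 t=1s: ALLOW
  req#8 t=1s: DENY
  req#9 t=2s: ALLOW
  req#10 t=2s: DENY
  req#11 t=2s: DENY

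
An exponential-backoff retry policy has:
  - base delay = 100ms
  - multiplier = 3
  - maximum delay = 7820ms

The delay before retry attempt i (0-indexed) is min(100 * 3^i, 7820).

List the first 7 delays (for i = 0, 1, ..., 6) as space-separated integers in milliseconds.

Computing each delay:
  i=0: min(100*3^0, 7820) = 100
  i=1: min(100*3^1, 7820) = 300
  i=2: min(100*3^2, 7820) = 900
  i=3: min(100*3^3, 7820) = 2700
  i=4: min(100*3^4, 7820) = 7820
  i=5: min(100*3^5, 7820) = 7820
  i=6: min(100*3^6, 7820) = 7820

Answer: 100 300 900 2700 7820 7820 7820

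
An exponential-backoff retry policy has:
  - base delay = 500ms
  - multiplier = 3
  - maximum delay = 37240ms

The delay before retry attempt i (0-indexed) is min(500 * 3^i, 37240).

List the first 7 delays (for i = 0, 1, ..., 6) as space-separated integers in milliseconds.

Computing each delay:
  i=0: min(500*3^0, 37240) = 500
  i=1: min(500*3^1, 37240) = 1500
  i=2: min(500*3^2, 37240) = 4500
  i=3: min(500*3^3, 37240) = 13500
  i=4: min(500*3^4, 37240) = 37240
  i=5: min(500*3^5, 37240) = 37240
  i=6: min(500*3^6, 37240) = 37240

Answer: 500 1500 4500 13500 37240 37240 37240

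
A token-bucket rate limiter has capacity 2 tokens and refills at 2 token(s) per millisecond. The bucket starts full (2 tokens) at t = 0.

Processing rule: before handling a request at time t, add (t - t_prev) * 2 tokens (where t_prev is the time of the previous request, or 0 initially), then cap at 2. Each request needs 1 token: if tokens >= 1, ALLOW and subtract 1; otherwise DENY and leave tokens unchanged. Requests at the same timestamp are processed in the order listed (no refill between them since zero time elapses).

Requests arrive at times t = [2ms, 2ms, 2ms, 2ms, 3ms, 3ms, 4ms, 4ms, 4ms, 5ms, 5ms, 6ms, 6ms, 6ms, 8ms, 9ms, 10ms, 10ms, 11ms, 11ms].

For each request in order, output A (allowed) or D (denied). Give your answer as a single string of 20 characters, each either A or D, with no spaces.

Answer: AADDAAAADAAAADAAAAAA

Derivation:
Simulating step by step:
  req#1 t=2ms: ALLOW
  req#2 t=2ms: ALLOW
  req#3 t=2ms: DENY
  req#4 t=2ms: DENY
  req#5 t=3ms: ALLOW
  req#6 t=3ms: ALLOW
  req#7 t=4ms: ALLOW
  req#8 t=4ms: ALLOW
  req#9 t=4ms: DENY
  req#10 t=5ms: ALLOW
  req#11 t=5ms: ALLOW
  req#12 t=6ms: ALLOW
  req#13 t=6ms: ALLOW
  req#14 t=6ms: DENY
  req#15 t=8ms: ALLOW
  req#16 t=9ms: ALLOW
  req#17 t=10ms: ALLOW
  req#18 t=10ms: ALLOW
  req#19 t=11ms: ALLOW
  req#20 t=11ms: ALLOW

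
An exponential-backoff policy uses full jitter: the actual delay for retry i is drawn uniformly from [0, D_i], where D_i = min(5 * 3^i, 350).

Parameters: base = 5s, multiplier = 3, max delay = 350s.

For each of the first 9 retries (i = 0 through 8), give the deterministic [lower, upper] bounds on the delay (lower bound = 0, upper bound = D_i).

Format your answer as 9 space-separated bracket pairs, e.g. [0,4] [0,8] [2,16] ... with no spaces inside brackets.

Computing bounds per retry:
  i=0: D_i=min(5*3^0,350)=5, bounds=[0,5]
  i=1: D_i=min(5*3^1,350)=15, bounds=[0,15]
  i=2: D_i=min(5*3^2,350)=45, bounds=[0,45]
  i=3: D_i=min(5*3^3,350)=135, bounds=[0,135]
  i=4: D_i=min(5*3^4,350)=350, bounds=[0,350]
  i=5: D_i=min(5*3^5,350)=350, bounds=[0,350]
  i=6: D_i=min(5*3^6,350)=350, bounds=[0,350]
  i=7: D_i=min(5*3^7,350)=350, bounds=[0,350]
  i=8: D_i=min(5*3^8,350)=350, bounds=[0,350]

Answer: [0,5] [0,15] [0,45] [0,135] [0,350] [0,350] [0,350] [0,350] [0,350]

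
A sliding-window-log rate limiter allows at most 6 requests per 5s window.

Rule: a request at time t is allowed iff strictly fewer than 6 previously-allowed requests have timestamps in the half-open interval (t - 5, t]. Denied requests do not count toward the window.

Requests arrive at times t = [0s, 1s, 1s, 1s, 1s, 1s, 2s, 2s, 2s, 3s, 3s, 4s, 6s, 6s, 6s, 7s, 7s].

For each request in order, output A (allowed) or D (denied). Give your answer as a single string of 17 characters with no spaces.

Tracking allowed requests in the window:
  req#1 t=0s: ALLOW
  req#2 t=1s: ALLOW
  req#3 t=1s: ALLOW
  req#4 t=1s: ALLOW
  req#5 t=1s: ALLOW
  req#6 t=1s: ALLOW
  req#7 t=2s: DENY
  req#8 t=2s: DENY
  req#9 t=2s: DENY
  req#10 t=3s: DENY
  req#11 t=3s: DENY
  req#12 t=4s: DENY
  req#13 t=6s: ALLOW
  req#14 t=6s: ALLOW
  req#15 t=6s: ALLOW
  req#16 t=7s: ALLOW
  req#17 t=7s: ALLOW

Answer: AAAAAADDDDDDAAAAA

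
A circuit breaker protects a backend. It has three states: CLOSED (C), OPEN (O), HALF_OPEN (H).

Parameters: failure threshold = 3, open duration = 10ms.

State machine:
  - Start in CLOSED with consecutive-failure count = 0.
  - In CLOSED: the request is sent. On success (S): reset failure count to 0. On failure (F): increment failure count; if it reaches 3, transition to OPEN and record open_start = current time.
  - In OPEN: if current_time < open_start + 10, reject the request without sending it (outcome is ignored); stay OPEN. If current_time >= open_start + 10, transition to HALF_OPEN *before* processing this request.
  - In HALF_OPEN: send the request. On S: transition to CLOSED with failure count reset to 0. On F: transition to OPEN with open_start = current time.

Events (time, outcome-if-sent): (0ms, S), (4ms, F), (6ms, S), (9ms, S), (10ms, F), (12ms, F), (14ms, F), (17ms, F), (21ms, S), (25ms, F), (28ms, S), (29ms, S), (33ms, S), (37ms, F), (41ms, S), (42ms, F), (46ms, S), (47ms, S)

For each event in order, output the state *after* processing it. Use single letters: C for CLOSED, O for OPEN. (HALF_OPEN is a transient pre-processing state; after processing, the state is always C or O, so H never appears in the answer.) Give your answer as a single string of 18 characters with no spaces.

State after each event:
  event#1 t=0ms outcome=S: state=CLOSED
  event#2 t=4ms outcome=F: state=CLOSED
  event#3 t=6ms outcome=S: state=CLOSED
  event#4 t=9ms outcome=S: state=CLOSED
  event#5 t=10ms outcome=F: state=CLOSED
  event#6 t=12ms outcome=F: state=CLOSED
  event#7 t=14ms outcome=F: state=OPEN
  event#8 t=17ms outcome=F: state=OPEN
  event#9 t=21ms outcome=S: state=OPEN
  event#10 t=25ms outcome=F: state=OPEN
  event#11 t=28ms outcome=S: state=OPEN
  event#12 t=29ms outcome=S: state=OPEN
  event#13 t=33ms outcome=S: state=OPEN
  event#14 t=37ms outcome=F: state=OPEN
  event#15 t=41ms outcome=S: state=OPEN
  event#16 t=42ms outcome=F: state=OPEN
  event#17 t=46ms outcome=S: state=OPEN
  event#18 t=47ms outcome=S: state=CLOSED

Answer: CCCCCCOOOOOOOOOOOC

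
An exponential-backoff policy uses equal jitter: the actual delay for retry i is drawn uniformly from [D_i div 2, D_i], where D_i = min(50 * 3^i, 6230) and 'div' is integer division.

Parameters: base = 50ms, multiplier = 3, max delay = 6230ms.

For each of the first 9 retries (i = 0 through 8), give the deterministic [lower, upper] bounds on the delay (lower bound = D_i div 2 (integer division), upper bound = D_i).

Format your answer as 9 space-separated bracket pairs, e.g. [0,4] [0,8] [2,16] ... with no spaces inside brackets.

Computing bounds per retry:
  i=0: D_i=min(50*3^0,6230)=50, bounds=[25,50]
  i=1: D_i=min(50*3^1,6230)=150, bounds=[75,150]
  i=2: D_i=min(50*3^2,6230)=450, bounds=[225,450]
  i=3: D_i=min(50*3^3,6230)=1350, bounds=[675,1350]
  i=4: D_i=min(50*3^4,6230)=4050, bounds=[2025,4050]
  i=5: D_i=min(50*3^5,6230)=6230, bounds=[3115,6230]
  i=6: D_i=min(50*3^6,6230)=6230, bounds=[3115,6230]
  i=7: D_i=min(50*3^7,6230)=6230, bounds=[3115,6230]
  i=8: D_i=min(50*3^8,6230)=6230, bounds=[3115,6230]

Answer: [25,50] [75,150] [225,450] [675,1350] [2025,4050] [3115,6230] [3115,6230] [3115,6230] [3115,6230]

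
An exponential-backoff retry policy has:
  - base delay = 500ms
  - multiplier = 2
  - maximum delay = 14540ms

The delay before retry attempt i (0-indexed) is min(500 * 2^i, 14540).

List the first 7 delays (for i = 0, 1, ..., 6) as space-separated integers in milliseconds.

Computing each delay:
  i=0: min(500*2^0, 14540) = 500
  i=1: min(500*2^1, 14540) = 1000
  i=2: min(500*2^2, 14540) = 2000
  i=3: min(500*2^3, 14540) = 4000
  i=4: min(500*2^4, 14540) = 8000
  i=5: min(500*2^5, 14540) = 14540
  i=6: min(500*2^6, 14540) = 14540

Answer: 500 1000 2000 4000 8000 14540 14540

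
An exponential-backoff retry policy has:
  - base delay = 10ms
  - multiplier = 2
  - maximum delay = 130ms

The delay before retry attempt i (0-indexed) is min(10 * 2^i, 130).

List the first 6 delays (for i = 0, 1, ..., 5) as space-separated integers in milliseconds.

Answer: 10 20 40 80 130 130

Derivation:
Computing each delay:
  i=0: min(10*2^0, 130) = 10
  i=1: min(10*2^1, 130) = 20
  i=2: min(10*2^2, 130) = 40
  i=3: min(10*2^3, 130) = 80
  i=4: min(10*2^4, 130) = 130
  i=5: min(10*2^5, 130) = 130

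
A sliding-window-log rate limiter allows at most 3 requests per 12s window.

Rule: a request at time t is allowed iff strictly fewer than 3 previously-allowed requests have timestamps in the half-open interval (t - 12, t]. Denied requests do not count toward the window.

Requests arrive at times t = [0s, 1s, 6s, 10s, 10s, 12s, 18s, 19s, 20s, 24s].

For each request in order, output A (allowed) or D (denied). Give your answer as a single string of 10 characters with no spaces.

Tracking allowed requests in the window:
  req#1 t=0s: ALLOW
  req#2 t=1s: ALLOW
  req#3 t=6s: ALLOW
  req#4 t=10s: DENY
  req#5 t=10s: DENY
  req#6 t=12s: ALLOW
  req#7 t=18s: ALLOW
  req#8 t=19s: ALLOW
  req#9 t=20s: DENY
  req#10 t=24s: ALLOW

Answer: AAADDAAADA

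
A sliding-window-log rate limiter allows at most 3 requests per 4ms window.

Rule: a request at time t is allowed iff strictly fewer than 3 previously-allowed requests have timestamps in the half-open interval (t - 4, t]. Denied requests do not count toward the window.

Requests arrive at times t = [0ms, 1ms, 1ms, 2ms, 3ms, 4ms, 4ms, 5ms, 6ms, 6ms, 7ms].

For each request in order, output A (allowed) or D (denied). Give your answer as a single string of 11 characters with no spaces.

Answer: AAADDADAADD

Derivation:
Tracking allowed requests in the window:
  req#1 t=0ms: ALLOW
  req#2 t=1ms: ALLOW
  req#3 t=1ms: ALLOW
  req#4 t=2ms: DENY
  req#5 t=3ms: DENY
  req#6 t=4ms: ALLOW
  req#7 t=4ms: DENY
  req#8 t=5ms: ALLOW
  req#9 t=6ms: ALLOW
  req#10 t=6ms: DENY
  req#11 t=7ms: DENY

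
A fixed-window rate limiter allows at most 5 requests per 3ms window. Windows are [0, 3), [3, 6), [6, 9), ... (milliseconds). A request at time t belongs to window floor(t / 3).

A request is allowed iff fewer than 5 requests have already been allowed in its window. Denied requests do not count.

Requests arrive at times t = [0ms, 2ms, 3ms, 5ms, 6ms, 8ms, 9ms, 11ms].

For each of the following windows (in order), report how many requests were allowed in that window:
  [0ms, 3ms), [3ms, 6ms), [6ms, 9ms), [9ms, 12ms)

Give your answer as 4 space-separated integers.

Processing requests:
  req#1 t=0ms (window 0): ALLOW
  req#2 t=2ms (window 0): ALLOW
  req#3 t=3ms (window 1): ALLOW
  req#4 t=5ms (window 1): ALLOW
  req#5 t=6ms (window 2): ALLOW
  req#6 t=8ms (window 2): ALLOW
  req#7 t=9ms (window 3): ALLOW
  req#8 t=11ms (window 3): ALLOW

Allowed counts by window: 2 2 2 2

Answer: 2 2 2 2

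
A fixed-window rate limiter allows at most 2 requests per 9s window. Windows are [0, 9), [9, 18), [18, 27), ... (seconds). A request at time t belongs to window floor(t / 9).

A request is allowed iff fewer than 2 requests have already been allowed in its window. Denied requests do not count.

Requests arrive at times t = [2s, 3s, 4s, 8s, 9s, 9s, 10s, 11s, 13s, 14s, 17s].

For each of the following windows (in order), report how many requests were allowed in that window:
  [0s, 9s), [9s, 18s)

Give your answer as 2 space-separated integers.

Processing requests:
  req#1 t=2s (window 0): ALLOW
  req#2 t=3s (window 0): ALLOW
  req#3 t=4s (window 0): DENY
  req#4 t=8s (window 0): DENY
  req#5 t=9s (window 1): ALLOW
  req#6 t=9s (window 1): ALLOW
  req#7 t=10s (window 1): DENY
  req#8 t=11s (window 1): DENY
  req#9 t=13s (window 1): DENY
  req#10 t=14s (window 1): DENY
  req#11 t=17s (window 1): DENY

Allowed counts by window: 2 2

Answer: 2 2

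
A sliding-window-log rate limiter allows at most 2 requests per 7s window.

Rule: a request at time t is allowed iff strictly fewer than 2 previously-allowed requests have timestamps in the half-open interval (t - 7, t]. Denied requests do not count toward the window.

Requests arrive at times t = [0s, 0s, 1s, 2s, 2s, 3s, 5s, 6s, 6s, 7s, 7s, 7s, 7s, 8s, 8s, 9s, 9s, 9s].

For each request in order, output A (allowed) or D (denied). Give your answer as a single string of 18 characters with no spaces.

Tracking allowed requests in the window:
  req#1 t=0s: ALLOW
  req#2 t=0s: ALLOW
  req#3 t=1s: DENY
  req#4 t=2s: DENY
  req#5 t=2s: DENY
  req#6 t=3s: DENY
  req#7 t=5s: DENY
  req#8 t=6s: DENY
  req#9 t=6s: DENY
  req#10 t=7s: ALLOW
  req#11 t=7s: ALLOW
  req#12 t=7s: DENY
  req#13 t=7s: DENY
  req#14 t=8s: DENY
  req#15 t=8s: DENY
  req#16 t=9s: DENY
  req#17 t=9s: DENY
  req#18 t=9s: DENY

Answer: AADDDDDDDAADDDDDDD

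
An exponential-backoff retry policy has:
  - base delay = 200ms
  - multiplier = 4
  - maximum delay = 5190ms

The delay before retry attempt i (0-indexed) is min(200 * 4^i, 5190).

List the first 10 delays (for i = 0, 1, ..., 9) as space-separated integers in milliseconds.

Computing each delay:
  i=0: min(200*4^0, 5190) = 200
  i=1: min(200*4^1, 5190) = 800
  i=2: min(200*4^2, 5190) = 3200
  i=3: min(200*4^3, 5190) = 5190
  i=4: min(200*4^4, 5190) = 5190
  i=5: min(200*4^5, 5190) = 5190
  i=6: min(200*4^6, 5190) = 5190
  i=7: min(200*4^7, 5190) = 5190
  i=8: min(200*4^8, 5190) = 5190
  i=9: min(200*4^9, 5190) = 5190

Answer: 200 800 3200 5190 5190 5190 5190 5190 5190 5190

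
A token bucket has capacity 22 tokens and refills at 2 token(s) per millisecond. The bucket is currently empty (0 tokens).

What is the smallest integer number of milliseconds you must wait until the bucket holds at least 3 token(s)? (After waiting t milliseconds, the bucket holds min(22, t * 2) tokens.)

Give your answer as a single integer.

Answer: 2

Derivation:
Need t * 2 >= 3, so t >= 3/2.
Smallest integer t = ceil(3/2) = 2.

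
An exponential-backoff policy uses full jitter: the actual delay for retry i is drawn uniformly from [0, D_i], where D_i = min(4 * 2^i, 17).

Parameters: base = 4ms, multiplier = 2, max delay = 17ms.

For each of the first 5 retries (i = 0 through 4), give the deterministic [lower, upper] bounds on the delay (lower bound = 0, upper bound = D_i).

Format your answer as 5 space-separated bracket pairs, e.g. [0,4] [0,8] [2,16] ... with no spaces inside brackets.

Computing bounds per retry:
  i=0: D_i=min(4*2^0,17)=4, bounds=[0,4]
  i=1: D_i=min(4*2^1,17)=8, bounds=[0,8]
  i=2: D_i=min(4*2^2,17)=16, bounds=[0,16]
  i=3: D_i=min(4*2^3,17)=17, bounds=[0,17]
  i=4: D_i=min(4*2^4,17)=17, bounds=[0,17]

Answer: [0,4] [0,8] [0,16] [0,17] [0,17]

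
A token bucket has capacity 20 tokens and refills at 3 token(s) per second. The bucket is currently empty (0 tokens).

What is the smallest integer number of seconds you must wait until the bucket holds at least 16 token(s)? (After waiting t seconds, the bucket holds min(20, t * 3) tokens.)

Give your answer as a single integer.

Need t * 3 >= 16, so t >= 16/3.
Smallest integer t = ceil(16/3) = 6.

Answer: 6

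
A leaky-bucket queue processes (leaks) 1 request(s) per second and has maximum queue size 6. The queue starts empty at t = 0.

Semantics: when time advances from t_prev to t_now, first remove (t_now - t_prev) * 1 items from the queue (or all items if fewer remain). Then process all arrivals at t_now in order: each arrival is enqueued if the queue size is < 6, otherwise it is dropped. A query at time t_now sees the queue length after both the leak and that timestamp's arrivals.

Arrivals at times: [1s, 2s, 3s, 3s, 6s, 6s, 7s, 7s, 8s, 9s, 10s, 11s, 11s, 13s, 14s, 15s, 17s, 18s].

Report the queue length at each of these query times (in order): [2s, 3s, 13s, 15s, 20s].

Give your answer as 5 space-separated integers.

Answer: 1 2 3 3 0

Derivation:
Queue lengths at query times:
  query t=2s: backlog = 1
  query t=3s: backlog = 2
  query t=13s: backlog = 3
  query t=15s: backlog = 3
  query t=20s: backlog = 0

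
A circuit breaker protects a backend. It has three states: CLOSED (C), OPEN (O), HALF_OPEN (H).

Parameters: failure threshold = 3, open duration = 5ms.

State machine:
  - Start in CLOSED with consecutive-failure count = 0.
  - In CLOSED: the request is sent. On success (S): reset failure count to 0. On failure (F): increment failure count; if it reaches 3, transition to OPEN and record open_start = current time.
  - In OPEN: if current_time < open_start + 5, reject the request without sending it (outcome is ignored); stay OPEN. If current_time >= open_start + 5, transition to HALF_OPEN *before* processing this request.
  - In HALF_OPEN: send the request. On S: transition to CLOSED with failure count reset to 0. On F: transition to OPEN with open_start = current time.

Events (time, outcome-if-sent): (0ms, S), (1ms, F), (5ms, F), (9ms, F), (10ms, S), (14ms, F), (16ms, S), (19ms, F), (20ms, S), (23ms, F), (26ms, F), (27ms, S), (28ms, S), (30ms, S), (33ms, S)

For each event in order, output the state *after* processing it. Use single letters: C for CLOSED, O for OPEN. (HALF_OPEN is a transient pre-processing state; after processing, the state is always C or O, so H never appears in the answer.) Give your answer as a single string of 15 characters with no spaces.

Answer: CCCOOOOOOOOOOOC

Derivation:
State after each event:
  event#1 t=0ms outcome=S: state=CLOSED
  event#2 t=1ms outcome=F: state=CLOSED
  event#3 t=5ms outcome=F: state=CLOSED
  event#4 t=9ms outcome=F: state=OPEN
  event#5 t=10ms outcome=S: state=OPEN
  event#6 t=14ms outcome=F: state=OPEN
  event#7 t=16ms outcome=S: state=OPEN
  event#8 t=19ms outcome=F: state=OPEN
  event#9 t=20ms outcome=S: state=OPEN
  event#10 t=23ms outcome=F: state=OPEN
  event#11 t=26ms outcome=F: state=OPEN
  event#12 t=27ms outcome=S: state=OPEN
  event#13 t=28ms outcome=S: state=OPEN
  event#14 t=30ms outcome=S: state=OPEN
  event#15 t=33ms outcome=S: state=CLOSED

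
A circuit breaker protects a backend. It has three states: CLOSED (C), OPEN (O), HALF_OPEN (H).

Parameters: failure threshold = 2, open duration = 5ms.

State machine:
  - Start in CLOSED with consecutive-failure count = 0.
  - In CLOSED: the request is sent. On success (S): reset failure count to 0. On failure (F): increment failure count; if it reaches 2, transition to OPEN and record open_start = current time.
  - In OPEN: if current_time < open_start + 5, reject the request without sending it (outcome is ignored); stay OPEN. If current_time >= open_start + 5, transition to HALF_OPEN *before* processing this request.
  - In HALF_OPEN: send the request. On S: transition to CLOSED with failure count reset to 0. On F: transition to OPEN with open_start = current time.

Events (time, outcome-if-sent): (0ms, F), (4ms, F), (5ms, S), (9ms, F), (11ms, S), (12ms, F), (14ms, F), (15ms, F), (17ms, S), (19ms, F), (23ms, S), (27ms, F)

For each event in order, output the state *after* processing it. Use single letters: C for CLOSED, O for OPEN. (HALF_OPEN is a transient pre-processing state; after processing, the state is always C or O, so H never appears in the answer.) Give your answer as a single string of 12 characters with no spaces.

Answer: COOOOOOOOOOO

Derivation:
State after each event:
  event#1 t=0ms outcome=F: state=CLOSED
  event#2 t=4ms outcome=F: state=OPEN
  event#3 t=5ms outcome=S: state=OPEN
  event#4 t=9ms outcome=F: state=OPEN
  event#5 t=11ms outcome=S: state=OPEN
  event#6 t=12ms outcome=F: state=OPEN
  event#7 t=14ms outcome=F: state=OPEN
  event#8 t=15ms outcome=F: state=OPEN
  event#9 t=17ms outcome=S: state=OPEN
  event#10 t=19ms outcome=F: state=OPEN
  event#11 t=23ms outcome=S: state=OPEN
  event#12 t=27ms outcome=F: state=OPEN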